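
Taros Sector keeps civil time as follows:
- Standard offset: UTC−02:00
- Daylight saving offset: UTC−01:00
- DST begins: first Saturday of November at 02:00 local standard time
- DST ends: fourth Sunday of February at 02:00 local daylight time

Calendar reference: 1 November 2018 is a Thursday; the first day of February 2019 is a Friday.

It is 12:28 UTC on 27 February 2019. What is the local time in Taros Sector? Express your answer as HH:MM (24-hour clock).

10:28

1 November 2018 is a Thursday, so the first Saturday is November 3.
1 February 2019 is a Friday, so the first Sunday is February 3 and the fourth is February 24.
At the standard offset (UTC−02:00), 12:28 UTC − 2h = 10:28 Taros Sector standard time.
The standard-time date in Taros Sector, 27 February 2019, is outside the daylight-saving period (3 November 2018 – 24 February 2019), so Taros Sector is on standard time, UTC−02:00.
12:28 UTC − 2h = 10:28 local.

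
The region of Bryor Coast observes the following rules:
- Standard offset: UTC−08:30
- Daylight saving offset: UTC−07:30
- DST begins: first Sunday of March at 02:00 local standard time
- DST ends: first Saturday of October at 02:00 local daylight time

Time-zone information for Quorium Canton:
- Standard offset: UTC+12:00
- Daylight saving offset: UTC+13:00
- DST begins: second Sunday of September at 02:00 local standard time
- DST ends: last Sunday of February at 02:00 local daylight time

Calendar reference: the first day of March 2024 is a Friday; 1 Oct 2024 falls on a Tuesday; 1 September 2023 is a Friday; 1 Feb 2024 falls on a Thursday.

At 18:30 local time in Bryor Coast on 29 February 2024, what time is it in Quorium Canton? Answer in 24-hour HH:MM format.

1 March 2024 is a Friday, so the first Sunday is March 3.
1 October 2024 is a Tuesday, so the first Saturday is October 5.
29 February 2024 is outside the daylight-saving period (3 March – 5 October), so Bryor Coast is on standard time, UTC−08:30.
18:30 Bryor Coast + 8h30m = 03:00 UTC (rolling into the next day, 1 March 2024).
1 September 2023 is a Friday, so the first Sunday is September 3 and the second is September 10.
1 February 2024 is a Thursday, so Sundays fall on 4, 11, 18, 25; the last is February 25.
At the standard offset (UTC+12:00), 03:00 UTC + 12h = 15:00 Quorium Canton standard time.
The standard-time date in Quorium Canton, 1 March 2024, does not fall between 10 September 2023 and 25 February 2024, so daylight saving is not in effect and Quorium Canton is at UTC+12:00.
03:00 UTC + 12h = 15:00 Quorium Canton.

15:00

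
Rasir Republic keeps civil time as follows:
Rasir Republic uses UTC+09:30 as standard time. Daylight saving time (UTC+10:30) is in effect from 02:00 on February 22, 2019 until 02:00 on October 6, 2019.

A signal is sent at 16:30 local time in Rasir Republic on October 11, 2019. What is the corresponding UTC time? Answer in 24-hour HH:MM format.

Daylight saving runs 22 February – 6 October; October 11, 2019 is outside that window, so Rasir Republic is on standard time at UTC+09:30.
16:30 local − 9h30m = 07:00 UTC.

07:00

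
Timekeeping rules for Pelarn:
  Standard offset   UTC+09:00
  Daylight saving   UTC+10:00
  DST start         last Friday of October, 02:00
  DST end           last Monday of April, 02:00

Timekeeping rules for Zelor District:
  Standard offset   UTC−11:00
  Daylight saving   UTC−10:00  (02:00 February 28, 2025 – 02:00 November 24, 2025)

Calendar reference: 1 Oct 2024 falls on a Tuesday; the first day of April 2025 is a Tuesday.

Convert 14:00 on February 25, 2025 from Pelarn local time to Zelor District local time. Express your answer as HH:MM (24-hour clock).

17:00

1 October 2024 is a Tuesday, so Fridays fall on 4, 11, 18, 25; the last is October 25.
1 April 2025 is a Tuesday, so Mondays fall on 7, 14, 21, 28; the last is April 28.
February 25, 2025 lies within the daylight-saving period (25 October 2024 – 28 April 2025), so Pelarn is on daylight time, UTC+10:00.
14:00 Pelarn − 10h = 04:00 UTC.
At the standard offset (UTC−11:00), 04:00 UTC − 11h = 17:00 Zelor District standard time (rolling into the previous day, 24 February 2025).
Daylight saving runs 28 February – 24 November; the standard-time date in Zelor District, February 24, 2025, is outside that window, so Zelor District is on standard time at UTC−11:00.
04:00 UTC − 11h = 17:00 Zelor District (rolling into the previous day, 24 February 2025).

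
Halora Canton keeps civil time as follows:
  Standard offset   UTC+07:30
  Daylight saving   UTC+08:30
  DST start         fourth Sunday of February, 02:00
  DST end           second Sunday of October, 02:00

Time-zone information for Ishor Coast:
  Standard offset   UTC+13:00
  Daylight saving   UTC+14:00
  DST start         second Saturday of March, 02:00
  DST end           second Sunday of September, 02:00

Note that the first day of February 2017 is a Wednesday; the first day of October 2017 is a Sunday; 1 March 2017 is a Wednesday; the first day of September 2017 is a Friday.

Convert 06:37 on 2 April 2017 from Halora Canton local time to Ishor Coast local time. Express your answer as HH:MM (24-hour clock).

1 February 2017 is a Wednesday, so the first Sunday is February 5 and the fourth is February 26.
1 October 2017 is a Sunday, so the first Sunday is October 1 and the second is October 8.
Daylight saving runs 26 February – 8 October; 2 April 2017 is inside that window, so Halora Canton is at UTC+08:30.
06:37 Halora Canton − 8h30m = 22:07 UTC (rolling into the previous day, 1 April 2017).
1 March 2017 is a Wednesday, so the first Saturday is March 4 and the second is March 11.
1 September 2017 is a Friday, so the first Sunday is September 3 and the second is September 10.
At the standard offset (UTC+13:00), 22:07 UTC + 13h = 11:07 Ishor Coast standard time (rolling into the next day, 2 April 2017).
The standard-time date in Ishor Coast, 2 April 2017, falls between 11 March and 10 September, so daylight saving is in effect and Ishor Coast is at UTC+14:00.
22:07 UTC + 14h = 12:07 Ishor Coast (rolling into the next day, 2 April 2017).

12:07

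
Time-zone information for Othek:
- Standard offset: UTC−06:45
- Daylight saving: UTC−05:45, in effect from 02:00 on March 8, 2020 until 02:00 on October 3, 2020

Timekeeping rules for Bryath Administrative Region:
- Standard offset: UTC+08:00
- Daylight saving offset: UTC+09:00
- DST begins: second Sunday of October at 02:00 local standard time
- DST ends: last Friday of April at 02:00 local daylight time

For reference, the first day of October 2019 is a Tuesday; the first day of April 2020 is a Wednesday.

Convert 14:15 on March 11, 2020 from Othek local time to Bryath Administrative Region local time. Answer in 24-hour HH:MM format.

March 11, 2020 lies within the daylight-saving period (8 March – 3 October), so Othek is on daylight time, UTC−05:45.
14:15 Othek + 5h45m = 20:00 UTC.
1 October 2019 is a Tuesday, so the first Sunday is October 6 and the second is October 13.
1 April 2020 is a Wednesday, so Fridays fall on 3, 10, 17, 24; the last is April 24.
At the standard offset (UTC+08:00), 20:00 UTC + 8h = 04:00 Bryath Administrative Region standard time (rolling into the next day, 12 March 2020).
The standard-time date in Bryath Administrative Region, March 12, 2020, falls between 13 October 2019 and 24 April 2020, so daylight saving is in effect and Bryath Administrative Region is at UTC+09:00.
20:00 UTC + 9h = 05:00 Bryath Administrative Region (rolling into the next day, 12 March 2020).

05:00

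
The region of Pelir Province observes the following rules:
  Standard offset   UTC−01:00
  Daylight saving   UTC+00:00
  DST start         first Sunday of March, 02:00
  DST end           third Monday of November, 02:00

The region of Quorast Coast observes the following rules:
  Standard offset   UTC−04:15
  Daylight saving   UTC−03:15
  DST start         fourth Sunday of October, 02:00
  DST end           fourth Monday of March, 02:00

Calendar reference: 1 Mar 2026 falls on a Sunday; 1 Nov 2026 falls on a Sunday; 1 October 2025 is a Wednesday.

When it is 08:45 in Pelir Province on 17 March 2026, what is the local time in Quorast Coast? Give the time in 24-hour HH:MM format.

05:30

1 March 2026 is a Sunday, so the first Sunday is March 1.
1 November 2026 is a Sunday, so the first Monday is November 2 and the third is November 16.
Daylight saving runs 1 March – 16 November; 17 March 2026 is inside that window, so Pelir Province is at UTC+00:00.
08:45 Pelir Province − 0h = 08:45 UTC.
1 October 2025 is a Wednesday, so the first Sunday is October 5 and the fourth is October 26.
1 March 2026 is a Sunday, so the first Monday is March 2 and the fourth is March 23.
At the standard offset (UTC−04:15), 08:45 UTC − 4h15m = 04:30 Quorast Coast standard time.
The standard-time date in Quorast Coast, 17 March 2026, falls between 26 October 2025 and 23 March 2026, so daylight saving is in effect and Quorast Coast is at UTC−03:15.
08:45 UTC − 3h15m = 05:30 Quorast Coast.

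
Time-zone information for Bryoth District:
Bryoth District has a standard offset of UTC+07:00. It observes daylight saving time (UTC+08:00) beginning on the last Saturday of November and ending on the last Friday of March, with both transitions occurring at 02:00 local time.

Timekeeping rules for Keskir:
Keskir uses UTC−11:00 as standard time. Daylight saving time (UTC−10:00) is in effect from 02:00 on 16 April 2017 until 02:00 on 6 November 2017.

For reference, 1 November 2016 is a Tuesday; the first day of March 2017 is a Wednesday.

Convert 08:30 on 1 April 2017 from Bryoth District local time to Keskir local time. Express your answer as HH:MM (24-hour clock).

14:30

1 November 2016 is a Tuesday, so Saturdays fall on 5, 12, 19, 26; the last is November 26.
1 March 2017 is a Wednesday, so Fridays fall on 3, 10, 17, 24, 31; the last is March 31.
1 April 2017 does not fall between 26 November 2016 and 31 March 2017, so daylight saving is not in effect and Bryoth District is at UTC+07:00.
08:30 Bryoth District − 7h = 01:30 UTC.
At the standard offset (UTC−11:00), 01:30 UTC − 11h = 14:30 Keskir standard time (rolling into the previous day, 31 March 2017).
Daylight saving runs 16 April – 6 November; the standard-time date in Keskir, 31 March 2017, is outside that window, so Keskir is on standard time at UTC−11:00.
01:30 UTC − 11h = 14:30 Keskir (rolling into the previous day, 31 March 2017).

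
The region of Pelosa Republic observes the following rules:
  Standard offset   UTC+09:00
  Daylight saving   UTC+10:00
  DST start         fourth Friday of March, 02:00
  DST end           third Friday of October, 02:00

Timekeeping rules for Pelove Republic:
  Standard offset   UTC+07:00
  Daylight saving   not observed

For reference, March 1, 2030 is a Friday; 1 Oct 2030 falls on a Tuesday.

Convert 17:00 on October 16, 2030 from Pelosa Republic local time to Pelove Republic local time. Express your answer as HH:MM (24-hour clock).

14:00

1 March 2030 is a Friday, so the first Friday is March 1 and the fourth is March 22.
1 October 2030 is a Tuesday, so the first Friday is October 4 and the third is October 18.
October 16, 2030 falls between 22 March and 18 October, so daylight saving is in effect and Pelosa Republic is at UTC+10:00.
17:00 Pelosa Republic − 10h = 07:00 UTC.
Pelove Republic stays on UTC+07:00 all year.
07:00 UTC + 7h = 14:00 Pelove Republic.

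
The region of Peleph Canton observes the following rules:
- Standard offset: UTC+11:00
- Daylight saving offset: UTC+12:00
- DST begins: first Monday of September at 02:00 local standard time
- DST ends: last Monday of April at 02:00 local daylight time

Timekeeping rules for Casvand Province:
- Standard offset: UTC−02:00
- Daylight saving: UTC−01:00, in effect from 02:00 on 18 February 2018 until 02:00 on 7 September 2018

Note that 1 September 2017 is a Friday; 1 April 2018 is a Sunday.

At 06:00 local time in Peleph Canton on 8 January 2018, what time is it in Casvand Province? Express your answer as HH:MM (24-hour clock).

16:00

1 September 2017 is a Friday, so the first Monday is September 4.
1 April 2018 is a Sunday, so Mondays fall on 2, 9, 16, 23, 30; the last is April 30.
Daylight saving runs 4 September 2017 – 30 April 2018; 8 January 2018 is inside that window, so Peleph Canton is at UTC+12:00.
06:00 Peleph Canton − 12h = 18:00 UTC (rolling into the previous day, 7 January 2018).
At the standard offset (UTC−02:00), 18:00 UTC − 2h = 16:00 Casvand Province standard time.
The standard-time date in Casvand Province, 7 January 2018, does not fall between 18 February and 7 September, so daylight saving is not in effect and Casvand Province is at UTC−02:00.
18:00 UTC − 2h = 16:00 Casvand Province.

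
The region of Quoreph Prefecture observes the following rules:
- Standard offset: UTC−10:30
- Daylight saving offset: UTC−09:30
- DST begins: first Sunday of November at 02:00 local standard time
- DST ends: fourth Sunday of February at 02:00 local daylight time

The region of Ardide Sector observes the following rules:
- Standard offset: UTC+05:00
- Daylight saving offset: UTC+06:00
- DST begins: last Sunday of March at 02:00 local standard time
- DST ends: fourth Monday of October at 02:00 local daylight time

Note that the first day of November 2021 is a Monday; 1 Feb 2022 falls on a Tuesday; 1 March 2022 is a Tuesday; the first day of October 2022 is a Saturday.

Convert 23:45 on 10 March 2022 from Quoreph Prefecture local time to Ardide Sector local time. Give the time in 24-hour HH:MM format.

15:15

1 November 2021 is a Monday, so the first Sunday is November 7.
1 February 2022 is a Tuesday, so the first Sunday is February 6 and the fourth is February 27.
Daylight saving runs 7 November 2021 – 27 February 2022; 10 March 2022 is outside that window, so Quoreph Prefecture is on standard time at UTC−10:30.
23:45 Quoreph Prefecture + 10h30m = 10:15 UTC (rolling into the next day, 11 March 2022).
1 March 2022 is a Tuesday, so Sundays fall on 6, 13, 20, 27; the last is March 27.
1 October 2022 is a Saturday, so the first Monday is October 3 and the fourth is October 24.
At the standard offset (UTC+05:00), 10:15 UTC + 5h = 15:15 Ardide Sector standard time.
Daylight saving runs 27 March – 24 October; the standard-time date in Ardide Sector, 11 March 2022, is outside that window, so Ardide Sector is on standard time at UTC+05:00.
10:15 UTC + 5h = 15:15 Ardide Sector.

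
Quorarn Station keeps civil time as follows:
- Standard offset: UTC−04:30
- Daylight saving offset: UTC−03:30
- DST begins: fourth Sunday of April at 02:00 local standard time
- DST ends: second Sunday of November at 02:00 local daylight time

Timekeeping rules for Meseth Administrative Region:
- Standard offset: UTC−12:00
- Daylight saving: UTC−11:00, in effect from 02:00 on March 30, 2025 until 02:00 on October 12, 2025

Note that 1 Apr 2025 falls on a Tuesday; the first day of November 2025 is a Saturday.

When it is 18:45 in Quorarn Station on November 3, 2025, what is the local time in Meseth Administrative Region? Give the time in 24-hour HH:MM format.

10:15

1 April 2025 is a Tuesday, so the first Sunday is April 6 and the fourth is April 27.
1 November 2025 is a Saturday, so the first Sunday is November 2 and the second is November 9.
November 3, 2025 lies within the daylight-saving period (27 April – 9 November), so Quorarn Station is on daylight time, UTC−03:30.
18:45 Quorarn Station + 3h30m = 22:15 UTC.
At the standard offset (UTC−12:00), 22:15 UTC − 12h = 10:15 Meseth Administrative Region standard time.
Daylight saving runs 30 March – 12 October; the standard-time date in Meseth Administrative Region, November 3, 2025, is outside that window, so Meseth Administrative Region is on standard time at UTC−12:00.
22:15 UTC − 12h = 10:15 Meseth Administrative Region.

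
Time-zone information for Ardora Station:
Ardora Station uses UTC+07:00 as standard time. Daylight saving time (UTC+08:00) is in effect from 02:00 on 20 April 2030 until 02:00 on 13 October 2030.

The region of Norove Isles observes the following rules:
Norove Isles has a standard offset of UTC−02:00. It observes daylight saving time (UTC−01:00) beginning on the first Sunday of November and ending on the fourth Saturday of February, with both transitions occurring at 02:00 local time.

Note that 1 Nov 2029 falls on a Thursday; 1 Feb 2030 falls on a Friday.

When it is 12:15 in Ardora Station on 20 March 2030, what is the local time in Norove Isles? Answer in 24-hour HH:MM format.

03:15

Daylight saving runs 20 April – 13 October; 20 March 2030 is outside that window, so Ardora Station is on standard time at UTC+07:00.
12:15 Ardora Station − 7h = 05:15 UTC.
1 November 2029 is a Thursday, so the first Sunday is November 4.
1 February 2030 is a Friday, so the first Saturday is February 2 and the fourth is February 23.
At the standard offset (UTC−02:00), 05:15 UTC − 2h = 03:15 Norove Isles standard time.
The standard-time date in Norove Isles, 20 March 2030, is outside the daylight-saving period (4 November 2029 – 23 February 2030), so Norove Isles is on standard time, UTC−02:00.
05:15 UTC − 2h = 03:15 Norove Isles.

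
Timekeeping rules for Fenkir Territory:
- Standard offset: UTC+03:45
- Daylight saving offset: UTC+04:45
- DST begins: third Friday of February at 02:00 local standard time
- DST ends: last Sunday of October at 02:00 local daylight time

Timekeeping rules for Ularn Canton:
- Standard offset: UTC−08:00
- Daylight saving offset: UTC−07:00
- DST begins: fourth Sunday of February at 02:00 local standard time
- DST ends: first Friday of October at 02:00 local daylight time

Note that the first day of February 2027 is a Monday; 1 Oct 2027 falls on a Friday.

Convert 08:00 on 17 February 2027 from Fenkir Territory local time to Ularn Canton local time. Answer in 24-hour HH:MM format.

20:15

1 February 2027 is a Monday, so the first Friday is February 5 and the third is February 19.
1 October 2027 is a Friday, so Sundays fall on 3, 10, 17, 24, 31; the last is October 31.
17 February 2027 does not fall between 19 February and 31 October, so daylight saving is not in effect and Fenkir Territory is at UTC+03:45.
08:00 Fenkir Territory − 3h45m = 04:15 UTC.
1 February 2027 is a Monday, so the first Sunday is February 7 and the fourth is February 28.
1 October 2027 is a Friday, so the first Friday is October 1.
At the standard offset (UTC−08:00), 04:15 UTC − 8h = 20:15 Ularn Canton standard time (rolling into the previous day, 16 February 2027).
The standard-time date in Ularn Canton, 16 February 2027, is outside the daylight-saving period (28 February – 1 October), so Ularn Canton is on standard time, UTC−08:00.
04:15 UTC − 8h = 20:15 Ularn Canton (rolling into the previous day, 16 February 2027).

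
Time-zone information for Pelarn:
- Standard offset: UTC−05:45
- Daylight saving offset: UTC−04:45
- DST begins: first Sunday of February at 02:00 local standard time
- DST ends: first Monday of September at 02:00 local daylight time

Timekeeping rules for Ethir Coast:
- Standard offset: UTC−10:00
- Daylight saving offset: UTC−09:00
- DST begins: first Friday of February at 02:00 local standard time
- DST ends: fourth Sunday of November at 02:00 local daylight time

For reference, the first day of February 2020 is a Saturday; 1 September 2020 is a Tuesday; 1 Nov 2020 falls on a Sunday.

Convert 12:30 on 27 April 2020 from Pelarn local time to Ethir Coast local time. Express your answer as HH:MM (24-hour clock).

08:15

1 February 2020 is a Saturday, so the first Sunday is February 2.
1 September 2020 is a Tuesday, so the first Monday is September 7.
27 April 2020 lies within the daylight-saving period (2 February – 7 September), so Pelarn is on daylight time, UTC−04:45.
12:30 Pelarn + 4h45m = 17:15 UTC.
1 February 2020 is a Saturday, so the first Friday is February 7.
1 November 2020 is a Sunday, so the first Sunday is November 1 and the fourth is November 22.
At the standard offset (UTC−10:00), 17:15 UTC − 10h = 07:15 Ethir Coast standard time.
The standard-time date in Ethir Coast, 27 April 2020, falls between 7 February and 22 November, so daylight saving is in effect and Ethir Coast is at UTC−09:00.
17:15 UTC − 9h = 08:15 Ethir Coast.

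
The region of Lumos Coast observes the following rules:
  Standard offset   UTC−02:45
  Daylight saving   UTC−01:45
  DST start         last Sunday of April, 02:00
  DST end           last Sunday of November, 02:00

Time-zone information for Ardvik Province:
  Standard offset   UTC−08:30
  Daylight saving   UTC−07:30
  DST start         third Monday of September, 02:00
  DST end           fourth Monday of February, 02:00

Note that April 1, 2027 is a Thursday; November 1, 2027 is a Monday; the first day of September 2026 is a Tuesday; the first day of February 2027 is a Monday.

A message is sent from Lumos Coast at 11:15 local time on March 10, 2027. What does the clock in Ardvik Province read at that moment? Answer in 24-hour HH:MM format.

1 April 2027 is a Thursday, so Sundays fall on 4, 11, 18, 25; the last is April 25.
1 November 2027 is a Monday, so Sundays fall on 7, 14, 21, 28; the last is November 28.
Daylight saving runs 25 April – 28 November; March 10, 2027 is outside that window, so Lumos Coast is on standard time at UTC−02:45.
11:15 Lumos Coast + 2h45m = 14:00 UTC.
1 September 2026 is a Tuesday, so the first Monday is September 7 and the third is September 21.
1 February 2027 is a Monday, so the first Monday is February 1 and the fourth is February 22.
At the standard offset (UTC−08:30), 14:00 UTC − 8h30m = 05:30 Ardvik Province standard time.
The standard-time date in Ardvik Province, March 10, 2027, does not fall between 21 September 2026 and 22 February 2027, so daylight saving is not in effect and Ardvik Province is at UTC−08:30.
14:00 UTC − 8h30m = 05:30 Ardvik Province.

05:30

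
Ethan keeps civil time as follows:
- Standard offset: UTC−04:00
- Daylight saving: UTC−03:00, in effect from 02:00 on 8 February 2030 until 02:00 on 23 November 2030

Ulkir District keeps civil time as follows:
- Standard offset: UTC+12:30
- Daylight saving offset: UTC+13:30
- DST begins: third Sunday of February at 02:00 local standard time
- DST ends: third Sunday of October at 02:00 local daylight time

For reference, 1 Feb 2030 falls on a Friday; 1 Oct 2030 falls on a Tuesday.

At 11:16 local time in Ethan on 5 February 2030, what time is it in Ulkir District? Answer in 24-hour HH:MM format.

03:46

5 February 2030 is outside the daylight-saving period (8 February – 23 November), so Ethan is on standard time, UTC−04:00.
11:16 Ethan + 4h = 15:16 UTC.
1 February 2030 is a Friday, so the first Sunday is February 3 and the third is February 17.
1 October 2030 is a Tuesday, so the first Sunday is October 6 and the third is October 20.
At the standard offset (UTC+12:30), 15:16 UTC + 12h30m = 03:46 Ulkir District standard time (rolling into the next day, 6 February 2030).
Daylight saving runs 17 February – 20 October; the standard-time date in Ulkir District, 6 February 2030, is outside that window, so Ulkir District is on standard time at UTC+12:30.
15:16 UTC + 12h30m = 03:46 Ulkir District (rolling into the next day, 6 February 2030).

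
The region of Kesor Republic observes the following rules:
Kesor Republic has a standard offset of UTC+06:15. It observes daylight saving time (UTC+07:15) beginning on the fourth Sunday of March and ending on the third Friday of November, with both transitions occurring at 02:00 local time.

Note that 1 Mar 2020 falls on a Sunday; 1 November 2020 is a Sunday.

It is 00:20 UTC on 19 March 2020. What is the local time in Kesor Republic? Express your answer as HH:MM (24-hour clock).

06:35

1 March 2020 is a Sunday, so the first Sunday is March 1 and the fourth is March 22.
1 November 2020 is a Sunday, so the first Friday is November 6 and the third is November 20.
At the standard offset (UTC+06:15), 00:20 UTC + 6h15m = 06:35 Kesor Republic standard time.
Daylight saving runs 22 March – 20 November; the standard-time date in Kesor Republic, 19 March 2020, is outside that window, so Kesor Republic is on standard time at UTC+06:15.
00:20 UTC + 6h15m = 06:35 local.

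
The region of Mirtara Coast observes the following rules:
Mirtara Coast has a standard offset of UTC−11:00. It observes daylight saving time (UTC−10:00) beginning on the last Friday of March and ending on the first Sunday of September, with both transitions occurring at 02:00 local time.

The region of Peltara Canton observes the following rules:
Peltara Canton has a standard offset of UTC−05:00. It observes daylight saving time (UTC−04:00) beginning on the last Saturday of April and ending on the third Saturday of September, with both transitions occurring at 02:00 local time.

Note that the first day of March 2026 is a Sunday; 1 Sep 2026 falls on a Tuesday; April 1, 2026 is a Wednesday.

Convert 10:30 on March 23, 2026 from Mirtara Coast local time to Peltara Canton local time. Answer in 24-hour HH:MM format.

16:30

1 March 2026 is a Sunday, so Fridays fall on 6, 13, 20, 27; the last is March 27.
1 September 2026 is a Tuesday, so the first Sunday is September 6.
Daylight saving runs 27 March – 6 September; March 23, 2026 is outside that window, so Mirtara Coast is on standard time at UTC−11:00.
10:30 Mirtara Coast + 11h = 21:30 UTC.
1 April 2026 is a Wednesday, so Saturdays fall on 4, 11, 18, 25; the last is April 25.
1 September 2026 is a Tuesday, so the first Saturday is September 5 and the third is September 19.
At the standard offset (UTC−05:00), 21:30 UTC − 5h = 16:30 Peltara Canton standard time.
The standard-time date in Peltara Canton, March 23, 2026, is outside the daylight-saving period (25 April – 19 September), so Peltara Canton is on standard time, UTC−05:00.
21:30 UTC − 5h = 16:30 Peltara Canton.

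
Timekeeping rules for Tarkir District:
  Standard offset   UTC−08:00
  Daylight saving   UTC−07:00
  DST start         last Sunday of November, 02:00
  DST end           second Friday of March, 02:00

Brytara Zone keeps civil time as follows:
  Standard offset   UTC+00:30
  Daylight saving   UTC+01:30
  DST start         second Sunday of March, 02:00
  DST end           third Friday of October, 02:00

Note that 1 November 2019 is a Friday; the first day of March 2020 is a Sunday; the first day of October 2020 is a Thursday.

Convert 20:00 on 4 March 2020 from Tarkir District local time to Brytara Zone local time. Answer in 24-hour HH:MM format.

03:30

1 November 2019 is a Friday, so Sundays fall on 3, 10, 17, 24; the last is November 24.
1 March 2020 is a Sunday, so the first Friday is March 6 and the second is March 13.
4 March 2020 falls between 24 November 2019 and 13 March 2020, so daylight saving is in effect and Tarkir District is at UTC−07:00.
20:00 Tarkir District + 7h = 03:00 UTC (rolling into the next day, 5 March 2020).
1 March 2020 is a Sunday, so the first Sunday is March 1 and the second is March 8.
1 October 2020 is a Thursday, so the first Friday is October 2 and the third is October 16.
At the standard offset (UTC+00:30), 03:00 UTC + 0h30m = 03:30 Brytara Zone standard time.
The standard-time date in Brytara Zone, 5 March 2020, does not fall between 8 March and 16 October, so daylight saving is not in effect and Brytara Zone is at UTC+00:30.
03:00 UTC + 0h30m = 03:30 Brytara Zone.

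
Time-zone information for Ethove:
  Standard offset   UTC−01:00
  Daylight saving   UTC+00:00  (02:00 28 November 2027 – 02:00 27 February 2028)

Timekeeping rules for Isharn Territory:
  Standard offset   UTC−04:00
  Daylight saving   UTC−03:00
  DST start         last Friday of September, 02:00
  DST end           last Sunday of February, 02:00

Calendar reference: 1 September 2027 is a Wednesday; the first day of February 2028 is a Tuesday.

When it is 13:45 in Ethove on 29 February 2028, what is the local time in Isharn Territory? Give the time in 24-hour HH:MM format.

29 February 2028 does not fall between 28 November 2027 and 27 February 2028, so daylight saving is not in effect and Ethove is at UTC−01:00.
13:45 Ethove + 1h = 14:45 UTC.
1 September 2027 is a Wednesday, so Fridays fall on 3, 10, 17, 24; the last is September 24.
1 February 2028 is a Tuesday, so Sundays fall on 6, 13, 20, 27; the last is February 27.
At the standard offset (UTC−04:00), 14:45 UTC − 4h = 10:45 Isharn Territory standard time.
The standard-time date in Isharn Territory, 29 February 2028, does not fall between 24 September 2027 and 27 February 2028, so daylight saving is not in effect and Isharn Territory is at UTC−04:00.
14:45 UTC − 4h = 10:45 Isharn Territory.

10:45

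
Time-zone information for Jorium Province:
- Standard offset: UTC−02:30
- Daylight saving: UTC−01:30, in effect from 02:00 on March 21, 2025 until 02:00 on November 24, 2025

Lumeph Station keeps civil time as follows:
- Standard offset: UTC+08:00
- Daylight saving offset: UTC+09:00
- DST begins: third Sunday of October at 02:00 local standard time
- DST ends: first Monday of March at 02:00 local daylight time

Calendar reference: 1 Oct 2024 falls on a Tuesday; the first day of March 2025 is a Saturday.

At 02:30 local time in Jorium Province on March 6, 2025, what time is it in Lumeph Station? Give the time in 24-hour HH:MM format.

March 6, 2025 is outside the daylight-saving period (21 March – 24 November), so Jorium Province is on standard time, UTC−02:30.
02:30 Jorium Province + 2h30m = 05:00 UTC.
1 October 2024 is a Tuesday, so the first Sunday is October 6 and the third is October 20.
1 March 2025 is a Saturday, so the first Monday is March 3.
At the standard offset (UTC+08:00), 05:00 UTC + 8h = 13:00 Lumeph Station standard time.
The standard-time date in Lumeph Station, March 6, 2025, does not fall between 20 October 2024 and 3 March 2025, so daylight saving is not in effect and Lumeph Station is at UTC+08:00.
05:00 UTC + 8h = 13:00 Lumeph Station.

13:00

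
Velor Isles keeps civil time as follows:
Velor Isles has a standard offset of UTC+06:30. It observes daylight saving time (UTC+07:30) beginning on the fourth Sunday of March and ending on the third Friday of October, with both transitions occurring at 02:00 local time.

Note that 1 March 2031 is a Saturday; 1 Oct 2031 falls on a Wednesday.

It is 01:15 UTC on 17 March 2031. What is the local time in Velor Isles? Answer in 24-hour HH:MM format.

1 March 2031 is a Saturday, so the first Sunday is March 2 and the fourth is March 23.
1 October 2031 is a Wednesday, so the first Friday is October 3 and the third is October 17.
At the standard offset (UTC+06:30), 01:15 UTC + 6h30m = 07:45 Velor Isles standard time.
The standard-time date in Velor Isles, 17 March 2031, is outside the daylight-saving period (23 March – 17 October), so Velor Isles is on standard time, UTC+06:30.
01:15 UTC + 6h30m = 07:45 local.

07:45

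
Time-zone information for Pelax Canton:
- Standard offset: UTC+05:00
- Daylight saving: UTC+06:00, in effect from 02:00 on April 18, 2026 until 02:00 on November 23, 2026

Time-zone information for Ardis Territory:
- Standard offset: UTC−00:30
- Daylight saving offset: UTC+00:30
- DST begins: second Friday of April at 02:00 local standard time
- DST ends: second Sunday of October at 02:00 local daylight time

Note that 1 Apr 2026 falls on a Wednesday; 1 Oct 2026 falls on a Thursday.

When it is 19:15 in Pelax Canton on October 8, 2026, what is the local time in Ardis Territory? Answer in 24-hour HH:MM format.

13:45

Daylight saving runs 18 April – 23 November; October 8, 2026 is inside that window, so Pelax Canton is at UTC+06:00.
19:15 Pelax Canton − 6h = 13:15 UTC.
1 April 2026 is a Wednesday, so the first Friday is April 3 and the second is April 10.
1 October 2026 is a Thursday, so the first Sunday is October 4 and the second is October 11.
At the standard offset (UTC−00:30), 13:15 UTC − 0h30m = 12:45 Ardis Territory standard time.
The standard-time date in Ardis Territory, October 8, 2026, lies within the daylight-saving period (10 April – 11 October), so Ardis Territory is on daylight time, UTC+00:30.
13:15 UTC + 0h30m = 13:45 Ardis Territory.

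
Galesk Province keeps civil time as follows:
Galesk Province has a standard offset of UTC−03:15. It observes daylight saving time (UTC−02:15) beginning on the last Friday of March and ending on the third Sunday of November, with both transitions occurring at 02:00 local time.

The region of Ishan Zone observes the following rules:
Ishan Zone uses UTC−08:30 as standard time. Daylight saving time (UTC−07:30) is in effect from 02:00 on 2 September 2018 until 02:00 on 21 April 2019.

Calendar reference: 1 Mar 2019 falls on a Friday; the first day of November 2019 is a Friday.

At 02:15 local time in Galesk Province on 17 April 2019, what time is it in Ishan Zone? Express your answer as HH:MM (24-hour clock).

1 March 2019 is a Friday, so Fridays fall on 1, 8, 15, 22, 29; the last is March 29.
1 November 2019 is a Friday, so the first Sunday is November 3 and the third is November 17.
17 April 2019 falls between 29 March and 17 November, so daylight saving is in effect and Galesk Province is at UTC−02:15.
02:15 Galesk Province + 2h15m = 04:30 UTC.
At the standard offset (UTC−08:30), 04:30 UTC − 8h30m = 20:00 Ishan Zone standard time (rolling into the previous day, 16 April 2019).
The standard-time date in Ishan Zone, 16 April 2019, falls between 2 September 2018 and 21 April 2019, so daylight saving is in effect and Ishan Zone is at UTC−07:30.
04:30 UTC − 7h30m = 21:00 Ishan Zone (rolling into the previous day, 16 April 2019).

21:00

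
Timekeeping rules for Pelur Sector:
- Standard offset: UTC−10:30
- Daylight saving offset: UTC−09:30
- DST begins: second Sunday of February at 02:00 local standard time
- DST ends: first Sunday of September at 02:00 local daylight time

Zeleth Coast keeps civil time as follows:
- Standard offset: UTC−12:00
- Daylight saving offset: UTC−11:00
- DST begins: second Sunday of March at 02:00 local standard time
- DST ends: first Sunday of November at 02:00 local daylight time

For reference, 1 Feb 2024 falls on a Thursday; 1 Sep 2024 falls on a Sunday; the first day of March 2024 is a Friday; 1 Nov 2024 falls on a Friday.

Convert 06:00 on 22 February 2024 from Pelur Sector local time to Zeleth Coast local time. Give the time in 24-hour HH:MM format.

03:30

1 February 2024 is a Thursday, so the first Sunday is February 4 and the second is February 11.
1 September 2024 is a Sunday, so the first Sunday is September 1.
22 February 2024 falls between 11 February and 1 September, so daylight saving is in effect and Pelur Sector is at UTC−09:30.
06:00 Pelur Sector + 9h30m = 15:30 UTC.
1 March 2024 is a Friday, so the first Sunday is March 3 and the second is March 10.
1 November 2024 is a Friday, so the first Sunday is November 3.
At the standard offset (UTC−12:00), 15:30 UTC − 12h = 03:30 Zeleth Coast standard time.
Daylight saving runs 10 March – 3 November; the standard-time date in Zeleth Coast, 22 February 2024, is outside that window, so Zeleth Coast is on standard time at UTC−12:00.
15:30 UTC − 12h = 03:30 Zeleth Coast.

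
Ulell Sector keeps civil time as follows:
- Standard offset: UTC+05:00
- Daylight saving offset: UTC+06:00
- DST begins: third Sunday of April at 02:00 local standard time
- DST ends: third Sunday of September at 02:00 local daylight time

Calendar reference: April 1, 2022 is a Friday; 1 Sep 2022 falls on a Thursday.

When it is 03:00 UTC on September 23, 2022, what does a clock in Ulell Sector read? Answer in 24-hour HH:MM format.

1 April 2022 is a Friday, so the first Sunday is April 3 and the third is April 17.
1 September 2022 is a Thursday, so the first Sunday is September 4 and the third is September 18.
At the standard offset (UTC+05:00), 03:00 UTC + 5h = 08:00 Ulell Sector standard time.
The standard-time date in Ulell Sector, September 23, 2022, does not fall between 17 April and 18 September, so daylight saving is not in effect and Ulell Sector is at UTC+05:00.
03:00 UTC + 5h = 08:00 local.

08:00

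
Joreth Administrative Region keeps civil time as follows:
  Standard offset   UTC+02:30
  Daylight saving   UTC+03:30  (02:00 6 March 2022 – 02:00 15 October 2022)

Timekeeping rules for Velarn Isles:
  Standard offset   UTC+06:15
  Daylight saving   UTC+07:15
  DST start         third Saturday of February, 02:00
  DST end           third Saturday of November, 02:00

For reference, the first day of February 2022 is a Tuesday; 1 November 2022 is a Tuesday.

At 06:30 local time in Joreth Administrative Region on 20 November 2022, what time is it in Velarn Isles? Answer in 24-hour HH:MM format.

20 November 2022 does not fall between 6 March and 15 October, so daylight saving is not in effect and Joreth Administrative Region is at UTC+02:30.
06:30 Joreth Administrative Region − 2h30m = 04:00 UTC.
1 February 2022 is a Tuesday, so the first Saturday is February 5 and the third is February 19.
1 November 2022 is a Tuesday, so the first Saturday is November 5 and the third is November 19.
At the standard offset (UTC+06:15), 04:00 UTC + 6h15m = 10:15 Velarn Isles standard time.
The standard-time date in Velarn Isles, 20 November 2022, does not fall between 19 February and 19 November, so daylight saving is not in effect and Velarn Isles is at UTC+06:15.
04:00 UTC + 6h15m = 10:15 Velarn Isles.

10:15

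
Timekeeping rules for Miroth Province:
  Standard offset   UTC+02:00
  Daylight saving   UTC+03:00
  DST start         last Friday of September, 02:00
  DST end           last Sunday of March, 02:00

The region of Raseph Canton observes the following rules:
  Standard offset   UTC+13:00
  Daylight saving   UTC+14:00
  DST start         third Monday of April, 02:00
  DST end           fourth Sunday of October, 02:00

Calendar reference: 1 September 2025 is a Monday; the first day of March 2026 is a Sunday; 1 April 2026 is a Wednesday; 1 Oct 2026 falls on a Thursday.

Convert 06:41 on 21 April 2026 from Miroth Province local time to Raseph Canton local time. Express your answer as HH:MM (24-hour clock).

18:41

1 September 2025 is a Monday, so Fridays fall on 5, 12, 19, 26; the last is September 26.
1 March 2026 is a Sunday, so Sundays fall on 1, 8, 15, 22, 29; the last is March 29.
21 April 2026 does not fall between 26 September 2025 and 29 March 2026, so daylight saving is not in effect and Miroth Province is at UTC+02:00.
06:41 Miroth Province − 2h = 04:41 UTC.
1 April 2026 is a Wednesday, so the first Monday is April 6 and the third is April 20.
1 October 2026 is a Thursday, so the first Sunday is October 4 and the fourth is October 25.
At the standard offset (UTC+13:00), 04:41 UTC + 13h = 17:41 Raseph Canton standard time.
Daylight saving runs 20 April – 25 October; the standard-time date in Raseph Canton, 21 April 2026, is inside that window, so Raseph Canton is at UTC+14:00.
04:41 UTC + 14h = 18:41 Raseph Canton.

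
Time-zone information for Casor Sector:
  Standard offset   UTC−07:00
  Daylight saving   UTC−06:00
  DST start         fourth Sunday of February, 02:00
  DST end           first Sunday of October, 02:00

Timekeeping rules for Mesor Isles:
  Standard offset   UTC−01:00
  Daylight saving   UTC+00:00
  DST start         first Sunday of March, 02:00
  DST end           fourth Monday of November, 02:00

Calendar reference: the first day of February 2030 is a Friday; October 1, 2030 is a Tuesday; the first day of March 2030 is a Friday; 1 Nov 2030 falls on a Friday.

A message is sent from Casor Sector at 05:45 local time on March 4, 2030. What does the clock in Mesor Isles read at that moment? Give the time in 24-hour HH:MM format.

1 February 2030 is a Friday, so the first Sunday is February 3 and the fourth is February 24.
1 October 2030 is a Tuesday, so the first Sunday is October 6.
March 4, 2030 falls between 24 February and 6 October, so daylight saving is in effect and Casor Sector is at UTC−06:00.
05:45 Casor Sector + 6h = 11:45 UTC.
1 March 2030 is a Friday, so the first Sunday is March 3.
1 November 2030 is a Friday, so the first Monday is November 4 and the fourth is November 25.
At the standard offset (UTC−01:00), 11:45 UTC − 1h = 10:45 Mesor Isles standard time.
Daylight saving runs 3 March – 25 November; the standard-time date in Mesor Isles, March 4, 2030, is inside that window, so Mesor Isles is at UTC+00:00.
11:45 UTC + 0h = 11:45 Mesor Isles.

11:45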